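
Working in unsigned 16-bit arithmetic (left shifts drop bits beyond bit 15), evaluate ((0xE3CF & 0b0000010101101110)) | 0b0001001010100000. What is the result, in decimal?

0xE3CF = 1110001111001111
0b0000010101101110 = 0000010101101110
→ & → 0000000101001110 = 334
0b0001001010100000 = 0001001010100000
→ | → 0001001111101110 = 5102

5102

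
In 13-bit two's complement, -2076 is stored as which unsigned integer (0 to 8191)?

2076 in 13 bits: 0100000011100
Invert: 1011111100011
Add 1:  1011111100100 = 6116
(Check: 2^13 - 2076 = 8192 - 2076 = 6116.)

6116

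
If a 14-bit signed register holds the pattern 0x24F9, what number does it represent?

pattern = 10010011111001 (MSB is 1 ⇒ negative)
Invert: 01101100000110, add 1 → 01101100000111 = 6919, so the value is -6919.
(Equivalently: 9465 - 2^14 = 9465 - 16384 = -6919.)

-6919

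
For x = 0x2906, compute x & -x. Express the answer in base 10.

2

x = 10100100000110 = 10502
-x (two's complement) = …01011011111010
AND   = 00000000000010 = 2
(x & -x isolates the lowest set bit of x.)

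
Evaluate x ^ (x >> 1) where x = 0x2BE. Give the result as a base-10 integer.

993

x = 1010111110 = 702
x>>1 = 0101011111
XOR  = 1111100001 = 993
(x ^ (x >> 1) gives the standard binary-reflected Gray code of x.)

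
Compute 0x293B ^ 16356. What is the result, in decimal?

5855

0x293B = 10100100111011
16356 = 11111111100100
XOR → 01011011011111 = 5855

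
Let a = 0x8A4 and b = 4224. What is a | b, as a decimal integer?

6308

0x8A4 = 0100010100100
4224 = 1000010000000
 OR → 1100010100100 = 6308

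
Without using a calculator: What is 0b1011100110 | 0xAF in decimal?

a = 1011100110
0xAF = 0010101111
 OR → 1011101111 = 751

751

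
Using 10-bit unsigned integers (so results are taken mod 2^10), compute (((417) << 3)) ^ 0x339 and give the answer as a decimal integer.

561

417 = 0110100001
→ << 3 (mod 2^10) → 0100001000 = 264
0x339 = 1100111001
→ ^ → 1000110001 = 561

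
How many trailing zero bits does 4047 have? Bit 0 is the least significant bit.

4047 = 111111001111
Trailing zeros: 0, so the lowest set bit is bit 0 (value 1).

0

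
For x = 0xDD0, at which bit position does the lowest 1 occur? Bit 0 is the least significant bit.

0xDD0 = 110111010000
Trailing zeros: 4, so the lowest set bit is bit 4 (value 16).

4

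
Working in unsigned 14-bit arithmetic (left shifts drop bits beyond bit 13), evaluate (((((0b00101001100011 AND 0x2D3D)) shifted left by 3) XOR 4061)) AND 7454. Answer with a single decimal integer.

3092

0b00101001100011 = 00101001100011
0x2D3D = 10110100111101
→ AND → 00100000100001 = 2081
→ shifted left by 3 (mod 2^14) → 00000100001000 = 264
4061 = 00111111011101
→ XOR → 00111011010101 = 3797
7454 = 01110100011110
→ AND → 00110000010100 = 3092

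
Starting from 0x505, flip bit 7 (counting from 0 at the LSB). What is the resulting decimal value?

1413

x = 10100000101
bit 7 is currently 0; toggle it via x ^ (1 << 7) = x ^ 128
→ 10110000101 = 1413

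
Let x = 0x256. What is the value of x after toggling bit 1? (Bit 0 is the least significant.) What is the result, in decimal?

x = 1001010110
bit 1 is currently 1; toggle it via x ^ (1 << 1) = x ^ 2
→ 1001010100 = 596

596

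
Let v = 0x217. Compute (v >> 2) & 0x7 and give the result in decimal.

v = 1000010111
Shift right by 2: 10000101
Mask low 3 bits: 101 = 5

5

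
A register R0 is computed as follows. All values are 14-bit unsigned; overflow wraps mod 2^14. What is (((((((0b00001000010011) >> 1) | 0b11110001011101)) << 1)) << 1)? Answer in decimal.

0b00001000010011 = 00001000010011
→ >> 1 → 00000100001001 = 265
0b11110001011101 = 11110001011101
→ | → 11110101011101 = 15709
→ << 1 (mod 2^14) → 11101010111010 = 15034
→ << 1 (mod 2^14) → 11010101110100 = 13684

13684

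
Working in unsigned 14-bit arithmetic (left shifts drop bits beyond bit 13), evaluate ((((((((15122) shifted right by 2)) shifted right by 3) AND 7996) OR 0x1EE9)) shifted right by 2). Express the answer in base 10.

15122 = 11101100010010
→ shifted right by 2 → 00111011000100 = 3780
→ shifted right by 3 → 00000111011000 = 472
7996 = 01111100111100
→ AND → 00000100011000 = 280
0x1EE9 = 01111011101001
→ OR → 01111111111001 = 8185
→ shifted right by 2 → 00011111111110 = 2046

2046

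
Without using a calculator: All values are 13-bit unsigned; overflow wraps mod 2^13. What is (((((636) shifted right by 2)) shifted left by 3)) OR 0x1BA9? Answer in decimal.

8185

636 = 0001001111100
→ shifted right by 2 → 0000010011111 = 159
→ shifted left by 3 (mod 2^13) → 0010011111000 = 1272
0x1BA9 = 1101110101001
→ OR → 1111111111001 = 8185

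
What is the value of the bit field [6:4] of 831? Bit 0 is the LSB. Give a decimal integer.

v = 001100111111
Shift right by 4: 00110011
Mask low 3 bits: 011 = 3

3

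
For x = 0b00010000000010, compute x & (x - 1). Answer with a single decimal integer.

1024

x = 10000000010 = 1026
x - 1 = 10000000001
AND   = 10000000000 = 1024
(x & (x - 1) clears the lowest set bit of x.)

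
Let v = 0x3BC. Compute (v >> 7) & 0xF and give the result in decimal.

v = 0001110111100
Shift right by 7: 000111
Mask low 4 bits: 0111 = 7

7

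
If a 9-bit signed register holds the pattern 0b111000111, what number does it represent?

-57

pattern = 111000111 (MSB is 1 ⇒ negative)
Invert: 000111000, add 1 → 000111001 = 57, so the value is -57.
(Equivalently: 455 - 2^9 = 455 - 512 = -57.)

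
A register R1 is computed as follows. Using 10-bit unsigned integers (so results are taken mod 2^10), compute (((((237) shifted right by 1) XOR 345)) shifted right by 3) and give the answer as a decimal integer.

237 = 0011101101
→ shifted right by 1 → 0001110110 = 118
345 = 0101011001
→ XOR → 0100101111 = 303
→ shifted right by 3 → 0000100101 = 37

37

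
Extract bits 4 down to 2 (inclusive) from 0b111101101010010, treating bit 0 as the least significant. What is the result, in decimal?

4

v = 111101101010010
Shift right by 2: 1111011010100
Mask low 3 bits: 100 = 4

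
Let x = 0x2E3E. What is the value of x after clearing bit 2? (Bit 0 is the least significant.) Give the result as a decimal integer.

x = 10111000111110
bit 2 is currently 1; clear it via x & ~(1 << 2) = x & ~4
→ 10111000111010 = 11834

11834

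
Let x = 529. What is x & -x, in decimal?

1

x = 1000010001 = 529
-x (two's complement) = …0111101111
AND   = 0000000001 = 1
(x & -x isolates the lowest set bit of x.)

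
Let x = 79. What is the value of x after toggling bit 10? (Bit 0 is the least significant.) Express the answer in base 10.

x = 00001001111
bit 10 is currently 0; toggle it via x ^ (1 << 10) = x ^ 1024
→ 10001001111 = 1103

1103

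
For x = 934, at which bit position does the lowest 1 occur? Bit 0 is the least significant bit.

1

934 = 1110100110
Trailing zeros: 1, so the lowest set bit is bit 1 (value 2).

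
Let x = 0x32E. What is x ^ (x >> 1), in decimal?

x = 1100101110 = 814
x>>1 = 0110010111
XOR  = 1010111001 = 697
(x ^ (x >> 1) gives the standard binary-reflected Gray code of x.)

697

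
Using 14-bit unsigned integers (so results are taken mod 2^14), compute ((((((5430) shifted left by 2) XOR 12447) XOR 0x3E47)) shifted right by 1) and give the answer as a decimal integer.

5430 = 01010100110110
→ shifted left by 2 (mod 2^14) → 01010011011000 = 5336
12447 = 11000010011111
→ XOR → 10010001000111 = 9287
0x3E47 = 11111001000111
→ XOR → 01101000000000 = 6656
→ shifted right by 1 → 00110100000000 = 3328

3328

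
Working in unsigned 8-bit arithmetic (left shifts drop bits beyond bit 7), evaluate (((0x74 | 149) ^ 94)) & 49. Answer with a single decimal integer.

0x74 = 01110100
149 = 10010101
→ | → 11110101 = 245
94 = 01011110
→ ^ → 10101011 = 171
49 = 00110001
→ & → 00100001 = 33

33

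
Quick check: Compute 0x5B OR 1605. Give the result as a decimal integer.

0x5B = 00001011011
1605 = 11001000101
 OR → 11001011111 = 1631

1631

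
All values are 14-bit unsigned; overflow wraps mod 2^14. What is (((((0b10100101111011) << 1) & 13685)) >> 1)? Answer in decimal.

0b10100101111011 = 10100101111011
→ << 1 (mod 2^14) → 01001011110110 = 4854
13685 = 11010101110101
→ & → 01000001110100 = 4212
→ >> 1 → 00100000111010 = 2106

2106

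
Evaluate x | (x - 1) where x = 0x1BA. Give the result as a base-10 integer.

x = 110111010 = 442
x - 1 = 110111001
OR    = 110111011 = 443
(x | (x - 1) sets all bits below the lowest set bit.)

443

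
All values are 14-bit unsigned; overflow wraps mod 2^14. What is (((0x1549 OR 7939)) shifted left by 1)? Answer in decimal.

0x1549 = 01010101001001
7939 = 01111100000011
→ OR → 01111101001011 = 8011
→ shifted left by 1 (mod 2^14) → 11111010010110 = 16022

16022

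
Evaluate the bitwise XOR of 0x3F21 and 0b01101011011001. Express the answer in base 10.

9720

0x3F21 = 11111100100001
b = 01101011011001
XOR → 10010111111000 = 9720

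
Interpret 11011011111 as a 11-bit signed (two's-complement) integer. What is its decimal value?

-289

pattern = 11011011111 (MSB is 1 ⇒ negative)
Invert: 00100100000, add 1 → 00100100001 = 289, so the value is -289.
(Equivalently: 1759 - 2^11 = 1759 - 2048 = -289.)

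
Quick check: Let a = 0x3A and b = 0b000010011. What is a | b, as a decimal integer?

0x3A = 111010
b = 010011
 OR → 111011 = 59

59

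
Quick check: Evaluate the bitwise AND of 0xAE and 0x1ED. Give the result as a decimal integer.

0xAE = 010101110
0x1ED = 111101101
AND → 010101100 = 172

172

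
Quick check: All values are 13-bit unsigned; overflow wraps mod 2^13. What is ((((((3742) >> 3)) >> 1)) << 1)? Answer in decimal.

3742 = 0111010011110
→ >> 3 → 0000111010011 = 467
→ >> 1 → 0000011101001 = 233
→ << 1 (mod 2^13) → 0000111010010 = 466

466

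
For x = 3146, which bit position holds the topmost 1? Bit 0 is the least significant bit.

11

3146 = 110001001010
The topmost 1 is at position 11 (since 2^11 = 2048 ≤ 3146 < 4096).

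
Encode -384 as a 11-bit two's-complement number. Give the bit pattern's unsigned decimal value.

1664

384 in 11 bits: 00110000000
Invert: 11001111111
Add 1:  11010000000 = 1664
(Check: 2^11 - 384 = 2048 - 384 = 1664.)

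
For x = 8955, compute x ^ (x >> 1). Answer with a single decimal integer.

13190

x = 10001011111011 = 8955
x>>1 = 01000101111101
XOR  = 11001110000110 = 13190
(x ^ (x >> 1) gives the standard binary-reflected Gray code of x.)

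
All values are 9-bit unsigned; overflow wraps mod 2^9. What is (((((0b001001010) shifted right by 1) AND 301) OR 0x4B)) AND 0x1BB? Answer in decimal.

0b001001010 = 001001010
→ shifted right by 1 → 000100101 = 37
301 = 100101101
→ AND → 000100101 = 37
0x4B = 001001011
→ OR → 001101111 = 111
0x1BB = 110111011
→ AND → 000101011 = 43

43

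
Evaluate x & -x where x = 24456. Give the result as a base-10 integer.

8

x = 101111110001000 = 24456
-x (two's complement) = …010000001111000
AND   = 000000000001000 = 8
(x & -x isolates the lowest set bit of x.)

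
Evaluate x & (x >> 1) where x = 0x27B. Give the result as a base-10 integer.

57

x = 1001111011 = 635
x>>1 = 0100111101
AND  = 0000111001 = 57
(x & (x >> 1) has a 1 wherever x has two consecutive 1 bits.)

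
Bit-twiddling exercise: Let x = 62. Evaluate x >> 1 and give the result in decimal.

62 = 111110
shift right by 1 → 011111 = 31
(equivalently, floor(62 / 2))

31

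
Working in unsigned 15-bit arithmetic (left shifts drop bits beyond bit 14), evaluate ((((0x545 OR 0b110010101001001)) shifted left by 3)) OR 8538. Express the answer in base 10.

0x545 = 000010101000101
0b110010101001001 = 110010101001001
→ OR → 110010101001101 = 25933
→ shifted left by 3 (mod 2^15) → 010101001101000 = 10856
8538 = 010000101011010
→ OR → 010101101111010 = 11130

11130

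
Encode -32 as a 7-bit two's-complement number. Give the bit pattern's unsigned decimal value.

32 in 7 bits: 0100000
Invert: 1011111
Add 1:  1100000 = 96
(Check: 2^7 - 32 = 128 - 32 = 96.)

96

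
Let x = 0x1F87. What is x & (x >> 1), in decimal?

3971

x = 1111110000111 = 8071
x>>1 = 0111111000011
AND  = 0111110000011 = 3971
(x & (x >> 1) has a 1 wherever x has two consecutive 1 bits.)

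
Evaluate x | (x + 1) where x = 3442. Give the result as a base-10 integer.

3443

x = 110101110010 = 3442
x + 1 = 110101110011
OR    = 110101110011 = 3443
(x | (x + 1) sets the lowest cleared bit.)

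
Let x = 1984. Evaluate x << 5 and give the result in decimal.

63488

1984 = 0000011111000000
shift left by 5 → 1111100000000000 = 63488
(equivalently, 1984 × 2^5 = 1984 × 32)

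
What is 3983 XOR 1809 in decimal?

3983 = 111110001111
1809 = 011100010001
XOR → 100010011110 = 2206

2206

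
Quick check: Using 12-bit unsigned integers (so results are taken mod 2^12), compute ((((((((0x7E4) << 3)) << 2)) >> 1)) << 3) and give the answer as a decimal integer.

0x7E4 = 011111100100
→ << 3 (mod 2^12) → 111100100000 = 3872
→ << 2 (mod 2^12) → 110010000000 = 3200
→ >> 1 → 011001000000 = 1600
→ << 3 (mod 2^12) → 001000000000 = 512

512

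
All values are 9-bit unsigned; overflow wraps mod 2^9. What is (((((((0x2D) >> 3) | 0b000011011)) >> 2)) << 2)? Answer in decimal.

0x2D = 000101101
→ >> 3 → 000000101 = 5
0b000011011 = 000011011
→ | → 000011111 = 31
→ >> 2 → 000000111 = 7
→ << 2 (mod 2^9) → 000011100 = 28

28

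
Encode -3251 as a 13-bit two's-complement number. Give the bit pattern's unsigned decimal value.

3251 in 13 bits: 0110010110011
Invert: 1001101001100
Add 1:  1001101001101 = 4941
(Check: 2^13 - 3251 = 8192 - 3251 = 4941.)

4941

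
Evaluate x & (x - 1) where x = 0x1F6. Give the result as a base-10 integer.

x = 111110110 = 502
x - 1 = 111110101
AND   = 111110100 = 500
(x & (x - 1) clears the lowest set bit of x.)

500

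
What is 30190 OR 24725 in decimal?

30207

30190 = 111010111101110
24725 = 110000010010101
 OR → 111010111111111 = 30207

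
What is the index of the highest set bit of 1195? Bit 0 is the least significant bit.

10

1195 = 10010101011
The topmost 1 is at position 10 (since 2^10 = 1024 ≤ 1195 < 2048).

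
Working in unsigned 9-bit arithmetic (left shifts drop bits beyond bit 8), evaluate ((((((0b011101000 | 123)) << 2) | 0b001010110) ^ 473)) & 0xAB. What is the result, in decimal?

0b011101000 = 011101000
123 = 001111011
→ | → 011111011 = 251
→ << 2 (mod 2^9) → 111101100 = 492
0b001010110 = 001010110
→ | → 111111110 = 510
473 = 111011001
→ ^ → 000100111 = 39
0xAB = 010101011
→ & → 000100011 = 35

35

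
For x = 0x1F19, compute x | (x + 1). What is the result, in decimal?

7963

x = 1111100011001 = 7961
x + 1 = 1111100011010
OR    = 1111100011011 = 7963
(x | (x + 1) sets the lowest cleared bit.)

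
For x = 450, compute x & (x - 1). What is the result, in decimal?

x = 111000010 = 450
x - 1 = 111000001
AND   = 111000000 = 448
(x & (x - 1) clears the lowest set bit of x.)

448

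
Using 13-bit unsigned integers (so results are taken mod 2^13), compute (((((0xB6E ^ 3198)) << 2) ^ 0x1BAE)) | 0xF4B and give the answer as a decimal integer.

4079

0xB6E = 0101101101110
3198 = 0110001111110
→ ^ → 0011100010000 = 1808
→ << 2 (mod 2^13) → 1110001000000 = 7232
0x1BAE = 1101110101110
→ ^ → 0011111101110 = 2030
0xF4B = 0111101001011
→ | → 0111111101111 = 4079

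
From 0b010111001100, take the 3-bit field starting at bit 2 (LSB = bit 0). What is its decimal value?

3

v = 010111001100
Shift right by 2: 0101110011
Mask low 3 bits: 011 = 3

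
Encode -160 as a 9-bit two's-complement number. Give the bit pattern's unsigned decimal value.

160 in 9 bits: 010100000
Invert: 101011111
Add 1:  101100000 = 352
(Check: 2^9 - 160 = 512 - 160 = 352.)

352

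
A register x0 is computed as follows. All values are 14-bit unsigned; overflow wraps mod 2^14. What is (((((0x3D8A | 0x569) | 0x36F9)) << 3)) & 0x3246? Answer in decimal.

12864

0x3D8A = 11110110001010
0x569 = 00010101101001
→ | → 11110111101011 = 15851
0x36F9 = 11011011111001
→ | → 11111111111011 = 16379
→ << 3 (mod 2^14) → 11111111011000 = 16344
0x3246 = 11001001000110
→ & → 11001001000000 = 12864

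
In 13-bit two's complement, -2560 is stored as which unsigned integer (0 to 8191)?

5632

2560 in 13 bits: 0101000000000
Invert: 1010111111111
Add 1:  1011000000000 = 5632
(Check: 2^13 - 2560 = 8192 - 2560 = 5632.)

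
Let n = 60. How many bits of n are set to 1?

60 = 111100
Count the 1s: 1 + 1 + 1 + 1 = 4

4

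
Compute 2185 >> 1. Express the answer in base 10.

2185 = 100010001001
shift right by 1 → 010001000100 = 1092
(equivalently, floor(2185 / 2))

1092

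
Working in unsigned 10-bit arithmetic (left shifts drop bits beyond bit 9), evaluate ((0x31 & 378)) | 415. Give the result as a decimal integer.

447

0x31 = 0000110001
378 = 0101111010
→ & → 0000110000 = 48
415 = 0110011111
→ | → 0110111111 = 447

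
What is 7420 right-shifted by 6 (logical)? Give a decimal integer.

7420 = 1110011111100
shift right by 6 → 0000001110011 = 115
(equivalently, floor(7420 / 64))

115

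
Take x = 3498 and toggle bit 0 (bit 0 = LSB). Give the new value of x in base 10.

3499

x = 110110101010
bit 0 is currently 0; toggle it via x ^ (1 << 0) = x ^ 1
→ 110110101011 = 3499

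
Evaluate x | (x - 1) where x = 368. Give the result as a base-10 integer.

383

x = 101110000 = 368
x - 1 = 101101111
OR    = 101111111 = 383
(x | (x - 1) sets all bits below the lowest set bit.)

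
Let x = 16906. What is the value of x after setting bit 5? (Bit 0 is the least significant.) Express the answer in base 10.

x = 0100001000001010
bit 5 is currently 0; set it via x | (1 << 5) = x | 32
→ 0100001000101010 = 16938

16938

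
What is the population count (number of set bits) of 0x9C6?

6

0x9C6 = 100111000110
Count the 1s: 1 + 1 + 1 + 1 + 1 + 1 = 6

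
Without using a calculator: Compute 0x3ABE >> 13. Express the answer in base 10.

1

0x3ABE = 11101010111110
shift right by 13 → 00000000000001 = 1
(equivalently, floor(15038 / 8192))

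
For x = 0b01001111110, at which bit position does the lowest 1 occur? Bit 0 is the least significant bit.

1

0b01001111110 = 1001111110
Trailing zeros: 1, so the lowest set bit is bit 1 (value 2).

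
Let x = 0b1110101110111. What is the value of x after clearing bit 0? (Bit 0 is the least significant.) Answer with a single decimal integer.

7542

x = 1110101110111
bit 0 is currently 1; clear it via x & ~(1 << 0) = x & ~1
→ 1110101110110 = 7542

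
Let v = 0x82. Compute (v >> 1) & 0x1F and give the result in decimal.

v = 10000010
Shift right by 1: 1000001
Mask low 5 bits: 00001 = 1

1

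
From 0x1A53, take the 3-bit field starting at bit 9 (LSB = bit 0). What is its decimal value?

v = 1101001010011
Shift right by 9: 1101
Mask low 3 bits: 101 = 5

5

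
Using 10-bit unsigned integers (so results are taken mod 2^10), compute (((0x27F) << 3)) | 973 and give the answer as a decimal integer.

1021

0x27F = 1001111111
→ << 3 (mod 2^10) → 1111111000 = 1016
973 = 1111001101
→ | → 1111111101 = 1021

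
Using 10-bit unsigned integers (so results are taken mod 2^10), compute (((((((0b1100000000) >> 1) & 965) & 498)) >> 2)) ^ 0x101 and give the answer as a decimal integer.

353

0b1100000000 = 1100000000
→ >> 1 → 0110000000 = 384
965 = 1111000101
→ & → 0110000000 = 384
498 = 0111110010
→ & → 0110000000 = 384
→ >> 2 → 0001100000 = 96
0x101 = 0100000001
→ ^ → 0101100001 = 353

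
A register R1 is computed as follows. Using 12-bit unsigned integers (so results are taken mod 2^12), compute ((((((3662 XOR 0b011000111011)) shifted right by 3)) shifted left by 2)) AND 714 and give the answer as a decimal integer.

3662 = 111001001110
0b011000111011 = 011000111011
→ XOR → 100001110101 = 2165
→ shifted right by 3 → 000100001110 = 270
→ shifted left by 2 (mod 2^12) → 010000111000 = 1080
714 = 001011001010
→ AND → 000000001000 = 8

8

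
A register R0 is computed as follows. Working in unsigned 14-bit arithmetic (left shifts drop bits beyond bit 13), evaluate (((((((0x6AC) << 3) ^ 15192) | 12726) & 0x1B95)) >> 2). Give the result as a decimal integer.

0x6AC = 00011010101100
→ << 3 (mod 2^14) → 11010101100000 = 13664
15192 = 11101101011000
→ ^ → 00111000111000 = 3640
12726 = 11000110110110
→ | → 11111110111110 = 16318
0x1B95 = 01101110010101
→ & → 01101110010100 = 7060
→ >> 2 → 00011011100101 = 1765

1765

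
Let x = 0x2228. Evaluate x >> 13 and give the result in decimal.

0x2228 = 10001000101000
shift right by 13 → 00000000000001 = 1
(equivalently, floor(8744 / 8192))

1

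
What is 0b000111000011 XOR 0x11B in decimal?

a = 111000011
0x11B = 100011011
XOR → 011011000 = 216

216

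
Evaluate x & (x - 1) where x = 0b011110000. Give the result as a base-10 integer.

224

x = 11110000 = 240
x - 1 = 11101111
AND   = 11100000 = 224
(x & (x - 1) clears the lowest set bit of x.)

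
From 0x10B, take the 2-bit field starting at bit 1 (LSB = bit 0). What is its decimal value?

v = 00100001011
Shift right by 1: 0010000101
Mask low 2 bits: 01 = 1

1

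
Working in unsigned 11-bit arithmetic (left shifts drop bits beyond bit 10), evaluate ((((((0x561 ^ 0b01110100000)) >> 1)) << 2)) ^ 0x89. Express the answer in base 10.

0x561 = 10101100001
0b01110100000 = 01110100000
→ ^ → 11011000001 = 1729
→ >> 1 → 01101100000 = 864
→ << 2 (mod 2^11) → 10110000000 = 1408
0x89 = 00010001001
→ ^ → 10100001001 = 1289

1289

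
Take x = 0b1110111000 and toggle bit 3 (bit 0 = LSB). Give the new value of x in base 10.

x = 1110111000
bit 3 is currently 1; toggle it via x ^ (1 << 3) = x ^ 8
→ 1110110000 = 944

944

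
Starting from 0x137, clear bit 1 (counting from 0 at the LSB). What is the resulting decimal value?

x = 0100110111
bit 1 is currently 1; clear it via x & ~(1 << 1) = x & ~2
→ 0100110101 = 309

309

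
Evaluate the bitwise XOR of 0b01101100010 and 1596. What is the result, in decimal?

a = 01101100010
1596 = 11000111100
XOR → 10101011110 = 1374

1374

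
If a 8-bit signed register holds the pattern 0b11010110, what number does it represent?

-42

pattern = 11010110 (MSB is 1 ⇒ negative)
Invert: 00101001, add 1 → 00101010 = 42, so the value is -42.
(Equivalently: 214 - 2^8 = 214 - 256 = -42.)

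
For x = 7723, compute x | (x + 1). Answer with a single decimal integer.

x = 1111000101011 = 7723
x + 1 = 1111000101100
OR    = 1111000101111 = 7727
(x | (x + 1) sets the lowest cleared bit.)

7727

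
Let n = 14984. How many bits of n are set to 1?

6

14984 = 11101010001000
Count the 1s: 1 + 1 + 1 + 1 + 1 + 1 = 6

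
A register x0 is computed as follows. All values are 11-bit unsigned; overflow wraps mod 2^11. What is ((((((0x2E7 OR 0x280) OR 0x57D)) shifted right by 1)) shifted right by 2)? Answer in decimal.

255

0x2E7 = 01011100111
0x280 = 01010000000
→ OR → 01011100111 = 743
0x57D = 10101111101
→ OR → 11111111111 = 2047
→ shifted right by 1 → 01111111111 = 1023
→ shifted right by 2 → 00011111111 = 255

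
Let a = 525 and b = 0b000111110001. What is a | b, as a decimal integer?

525 = 1000001101
b = 0111110001
 OR → 1111111101 = 1021

1021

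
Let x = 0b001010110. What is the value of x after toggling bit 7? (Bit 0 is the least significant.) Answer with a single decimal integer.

214

x = 001010110
bit 7 is currently 0; toggle it via x ^ (1 << 7) = x ^ 128
→ 011010110 = 214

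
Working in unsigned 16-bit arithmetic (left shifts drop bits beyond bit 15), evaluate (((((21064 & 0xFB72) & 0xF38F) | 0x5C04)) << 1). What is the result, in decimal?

21064 = 0101001001001000
0xFB72 = 1111101101110010
→ & → 0101001001000000 = 21056
0xF38F = 1111001110001111
→ & → 0101001000000000 = 20992
0x5C04 = 0101110000000100
→ | → 0101111000000100 = 24068
→ << 1 (mod 2^16) → 1011110000001000 = 48136

48136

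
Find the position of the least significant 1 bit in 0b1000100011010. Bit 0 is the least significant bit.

0b1000100011010 = 1000100011010
Trailing zeros: 1, so the lowest set bit is bit 1 (value 2).

1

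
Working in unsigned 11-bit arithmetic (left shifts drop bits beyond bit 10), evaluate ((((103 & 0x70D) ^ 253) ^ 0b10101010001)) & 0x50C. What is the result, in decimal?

1288

103 = 00001100111
0x70D = 11100001101
→ & → 00000000101 = 5
253 = 00011111101
→ ^ → 00011111000 = 248
0b10101010001 = 10101010001
→ ^ → 10110101001 = 1449
0x50C = 10100001100
→ & → 10100001000 = 1288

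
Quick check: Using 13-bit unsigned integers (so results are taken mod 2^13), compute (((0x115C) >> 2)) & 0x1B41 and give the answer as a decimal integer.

65

0x115C = 1000101011100
→ >> 2 → 0010001010111 = 1111
0x1B41 = 1101101000001
→ & → 0000001000001 = 65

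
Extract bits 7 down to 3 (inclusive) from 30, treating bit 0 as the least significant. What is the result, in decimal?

v = 00011110
Shift right by 3: 00011
Mask low 5 bits: 00011 = 3

3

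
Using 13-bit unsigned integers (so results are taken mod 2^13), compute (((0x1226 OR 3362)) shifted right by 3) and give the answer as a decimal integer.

0x1226 = 1001000100110
3362 = 0110100100010
→ OR → 1111100100110 = 7974
→ shifted right by 3 → 0001111100100 = 996

996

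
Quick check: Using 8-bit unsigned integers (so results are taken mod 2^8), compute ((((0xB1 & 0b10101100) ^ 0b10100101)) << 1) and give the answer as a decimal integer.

0xB1 = 10110001
0b10101100 = 10101100
→ & → 10100000 = 160
0b10100101 = 10100101
→ ^ → 00000101 = 5
→ << 1 (mod 2^8) → 00001010 = 10

10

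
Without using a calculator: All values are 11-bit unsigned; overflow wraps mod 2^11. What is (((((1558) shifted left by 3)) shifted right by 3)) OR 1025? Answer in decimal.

1558 = 11000010110
→ shifted left by 3 (mod 2^11) → 00010110000 = 176
→ shifted right by 3 → 00000010110 = 22
1025 = 10000000001
→ OR → 10000010111 = 1047

1047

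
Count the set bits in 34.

2

34 = 100010
Count the 1s: 1 + 1 = 2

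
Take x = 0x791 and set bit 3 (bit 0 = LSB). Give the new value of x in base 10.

1945

x = 11110010001
bit 3 is currently 0; set it via x | (1 << 3) = x | 8
→ 11110011001 = 1945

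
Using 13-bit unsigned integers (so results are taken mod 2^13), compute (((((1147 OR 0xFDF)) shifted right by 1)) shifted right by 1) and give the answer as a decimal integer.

1147 = 0010001111011
0xFDF = 0111111011111
→ OR → 0111111111111 = 4095
→ shifted right by 1 → 0011111111111 = 2047
→ shifted right by 1 → 0001111111111 = 1023

1023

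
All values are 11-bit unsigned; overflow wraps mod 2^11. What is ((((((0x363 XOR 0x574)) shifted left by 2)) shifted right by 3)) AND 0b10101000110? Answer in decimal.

0x363 = 01101100011
0x574 = 10101110100
→ XOR → 11000010111 = 1559
→ shifted left by 2 (mod 2^11) → 00001011100 = 92
→ shifted right by 3 → 00000001011 = 11
0b10101000110 = 10101000110
→ AND → 00000000010 = 2

2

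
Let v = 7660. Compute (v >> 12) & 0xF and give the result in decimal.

v = 0001110111101100
Shift right by 12: 0001
Mask low 4 bits: 0001 = 1

1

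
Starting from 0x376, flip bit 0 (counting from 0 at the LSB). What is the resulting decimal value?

x = 01101110110
bit 0 is currently 0; toggle it via x ^ (1 << 0) = x ^ 1
→ 01101110111 = 887

887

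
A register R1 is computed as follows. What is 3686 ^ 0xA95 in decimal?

1267

3686 = 111001100110
0xA95 = 101010010101
XOR → 010011110011 = 1267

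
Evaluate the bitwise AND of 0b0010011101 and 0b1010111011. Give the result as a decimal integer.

a = 0010011101
b = 1010111011
AND → 0010011001 = 153

153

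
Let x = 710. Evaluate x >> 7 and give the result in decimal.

710 = 1011000110
shift right by 7 → 0000000101 = 5
(equivalently, floor(710 / 128))

5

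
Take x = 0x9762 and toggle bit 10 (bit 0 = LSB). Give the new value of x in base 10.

x = 1001011101100010
bit 10 is currently 1; toggle it via x ^ (1 << 10) = x ^ 1024
→ 1001001101100010 = 37730

37730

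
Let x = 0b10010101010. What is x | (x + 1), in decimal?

x = 10010101010 = 1194
x + 1 = 10010101011
OR    = 10010101011 = 1195
(x | (x + 1) sets the lowest cleared bit.)

1195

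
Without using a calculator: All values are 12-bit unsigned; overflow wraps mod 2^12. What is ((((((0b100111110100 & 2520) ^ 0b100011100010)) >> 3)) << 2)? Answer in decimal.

152

0b100111110100 = 100111110100
2520 = 100111011000
→ & → 100111010000 = 2512
0b100011100010 = 100011100010
→ ^ → 000100110010 = 306
→ >> 3 → 000000100110 = 38
→ << 2 (mod 2^12) → 000010011000 = 152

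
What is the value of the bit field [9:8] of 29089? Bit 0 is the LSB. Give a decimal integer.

v = 111000110100001
Shift right by 8: 1110001
Mask low 2 bits: 01 = 1

1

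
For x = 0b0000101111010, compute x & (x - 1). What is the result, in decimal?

376

x = 101111010 = 378
x - 1 = 101111001
AND   = 101111000 = 376
(x & (x - 1) clears the lowest set bit of x.)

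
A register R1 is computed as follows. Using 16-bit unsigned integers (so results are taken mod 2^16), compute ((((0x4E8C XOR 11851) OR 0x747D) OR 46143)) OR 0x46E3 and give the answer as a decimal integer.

0x4E8C = 0100111010001100
11851 = 0010111001001011
→ XOR → 0110000011000111 = 24775
0x747D = 0111010001111101
→ OR → 0111010011111111 = 29951
46143 = 1011010000111111
→ OR → 1111010011111111 = 62719
0x46E3 = 0100011011100011
→ OR → 1111011011111111 = 63231

63231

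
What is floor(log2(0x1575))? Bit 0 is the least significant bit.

0x1575 = 1010101110101
The topmost 1 is at position 12 (since 2^12 = 4096 ≤ 5493 < 8192).

12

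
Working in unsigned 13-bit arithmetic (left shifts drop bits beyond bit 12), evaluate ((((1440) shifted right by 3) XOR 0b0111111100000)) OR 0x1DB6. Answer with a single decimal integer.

8182

1440 = 0010110100000
→ shifted right by 3 → 0000010110100 = 180
0b0111111100000 = 0111111100000
→ XOR → 0111101010100 = 3924
0x1DB6 = 1110110110110
→ OR → 1111111110110 = 8182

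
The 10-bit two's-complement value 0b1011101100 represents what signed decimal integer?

pattern = 1011101100 (MSB is 1 ⇒ negative)
Invert: 0100010011, add 1 → 0100010100 = 276, so the value is -276.
(Equivalently: 748 - 2^10 = 748 - 1024 = -276.)

-276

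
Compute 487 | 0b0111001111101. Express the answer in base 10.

487 = 000111100111
b = 111001111101
 OR → 111111111111 = 4095

4095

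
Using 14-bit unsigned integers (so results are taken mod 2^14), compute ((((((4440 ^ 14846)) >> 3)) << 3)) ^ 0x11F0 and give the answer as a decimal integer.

4440 = 01000101011000
14846 = 11100111111110
→ ^ → 10100010100110 = 10406
→ >> 3 → 00010100010100 = 1300
→ << 3 (mod 2^14) → 10100010100000 = 10400
0x11F0 = 01000111110000
→ ^ → 11100101010000 = 14672

14672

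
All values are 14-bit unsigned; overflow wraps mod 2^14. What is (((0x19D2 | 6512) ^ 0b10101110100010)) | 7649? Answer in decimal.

0x19D2 = 01100111010010
6512 = 01100101110000
→ | → 01100111110010 = 6642
0b10101110100010 = 10101110100010
→ ^ → 11001001010000 = 12880
7649 = 01110111100001
→ | → 11111111110001 = 16369

16369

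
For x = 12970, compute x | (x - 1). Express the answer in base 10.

12971

x = 11001010101010 = 12970
x - 1 = 11001010101001
OR    = 11001010101011 = 12971
(x | (x - 1) sets all bits below the lowest set bit.)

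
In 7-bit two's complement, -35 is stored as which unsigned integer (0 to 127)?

35 in 7 bits: 0100011
Invert: 1011100
Add 1:  1011101 = 93
(Check: 2^7 - 35 = 128 - 35 = 93.)

93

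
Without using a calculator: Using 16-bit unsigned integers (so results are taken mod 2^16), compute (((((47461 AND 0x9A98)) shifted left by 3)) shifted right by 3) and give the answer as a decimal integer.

6144

47461 = 1011100101100101
0x9A98 = 1001101010011000
→ AND → 1001100000000000 = 38912
→ shifted left by 3 (mod 2^16) → 1100000000000000 = 49152
→ shifted right by 3 → 0001100000000000 = 6144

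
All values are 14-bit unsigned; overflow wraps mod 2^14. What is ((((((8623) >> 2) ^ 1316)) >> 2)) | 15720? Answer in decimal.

8623 = 10000110101111
→ >> 2 → 00100001101011 = 2155
1316 = 00010100100100
→ ^ → 00110101001111 = 3407
→ >> 2 → 00001101010011 = 851
15720 = 11110101101000
→ | → 11111101111011 = 16251

16251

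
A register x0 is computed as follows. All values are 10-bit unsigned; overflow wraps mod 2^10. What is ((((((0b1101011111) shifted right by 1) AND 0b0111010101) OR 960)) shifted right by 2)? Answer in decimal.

241

0b1101011111 = 1101011111
→ shifted right by 1 → 0110101111 = 431
0b0111010101 = 0111010101
→ AND → 0110000101 = 389
960 = 1111000000
→ OR → 1111000101 = 965
→ shifted right by 2 → 0011110001 = 241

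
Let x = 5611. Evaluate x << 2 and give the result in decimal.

5611 = 001010111101011
shift left by 2 → 101011110101100 = 22444
(equivalently, 5611 × 2^2 = 5611 × 4)

22444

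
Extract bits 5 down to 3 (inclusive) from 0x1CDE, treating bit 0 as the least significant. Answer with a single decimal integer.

v = 01110011011110
Shift right by 3: 01110011011
Mask low 3 bits: 011 = 3

3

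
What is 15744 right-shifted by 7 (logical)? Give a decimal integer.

123

15744 = 11110110000000
shift right by 7 → 00000001111011 = 123
(equivalently, floor(15744 / 128))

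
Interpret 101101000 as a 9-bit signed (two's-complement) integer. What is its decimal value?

pattern = 101101000 (MSB is 1 ⇒ negative)
Invert: 010010111, add 1 → 010011000 = 152, so the value is -152.
(Equivalently: 360 - 2^9 = 360 - 512 = -152.)

-152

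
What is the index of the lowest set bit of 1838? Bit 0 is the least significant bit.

1

1838 = 11100101110
Trailing zeros: 1, so the lowest set bit is bit 1 (value 2).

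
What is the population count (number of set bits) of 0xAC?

4

0xAC = 10101100
Count the 1s: 1 + 1 + 1 + 1 = 4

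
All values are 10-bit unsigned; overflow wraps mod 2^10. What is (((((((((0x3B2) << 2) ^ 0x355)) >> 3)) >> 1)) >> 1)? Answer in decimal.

12

0x3B2 = 1110110010
→ << 2 (mod 2^10) → 1011001000 = 712
0x355 = 1101010101
→ ^ → 0110011101 = 413
→ >> 3 → 0000110011 = 51
→ >> 1 → 0000011001 = 25
→ >> 1 → 0000001100 = 12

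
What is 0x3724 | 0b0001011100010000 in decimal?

0x3724 = 11011100100100
b = 01011100010000
 OR → 11011100110100 = 14132

14132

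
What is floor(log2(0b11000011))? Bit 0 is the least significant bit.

7

0b11000011 = 11000011
The topmost 1 is at position 7 (since 2^7 = 128 ≤ 195 < 256).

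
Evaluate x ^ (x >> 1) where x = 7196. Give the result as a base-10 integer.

4626

x = 1110000011100 = 7196
x>>1 = 0111000001110
XOR  = 1001000010010 = 4626
(x ^ (x >> 1) gives the standard binary-reflected Gray code of x.)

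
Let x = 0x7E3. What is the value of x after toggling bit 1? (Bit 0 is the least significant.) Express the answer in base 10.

x = 11111100011
bit 1 is currently 1; toggle it via x ^ (1 << 1) = x ^ 2
→ 11111100001 = 2017

2017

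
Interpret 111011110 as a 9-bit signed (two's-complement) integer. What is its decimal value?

-34

pattern = 111011110 (MSB is 1 ⇒ negative)
Invert: 000100001, add 1 → 000100010 = 34, so the value is -34.
(Equivalently: 478 - 2^9 = 478 - 512 = -34.)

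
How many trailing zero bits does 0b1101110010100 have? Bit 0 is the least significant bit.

2

0b1101110010100 = 1101110010100
Trailing zeros: 2, so the lowest set bit is bit 2 (value 4).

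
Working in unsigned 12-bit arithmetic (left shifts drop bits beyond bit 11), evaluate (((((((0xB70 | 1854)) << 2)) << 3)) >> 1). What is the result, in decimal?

0xB70 = 101101110000
1854 = 011100111110
→ | → 111101111110 = 3966
→ << 2 (mod 2^12) → 110111111000 = 3576
→ << 3 (mod 2^12) → 111111000000 = 4032
→ >> 1 → 011111100000 = 2016

2016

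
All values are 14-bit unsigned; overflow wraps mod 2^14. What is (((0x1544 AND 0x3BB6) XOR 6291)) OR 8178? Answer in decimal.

0x1544 = 01010101000100
0x3BB6 = 11101110110110
→ AND → 01000100000100 = 4356
6291 = 01100010010011
→ XOR → 00100110010111 = 2455
8178 = 01111111110010
→ OR → 01111111110111 = 8183

8183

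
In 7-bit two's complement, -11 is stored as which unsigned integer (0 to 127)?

11 in 7 bits: 0001011
Invert: 1110100
Add 1:  1110101 = 117
(Check: 2^7 - 11 = 128 - 11 = 117.)

117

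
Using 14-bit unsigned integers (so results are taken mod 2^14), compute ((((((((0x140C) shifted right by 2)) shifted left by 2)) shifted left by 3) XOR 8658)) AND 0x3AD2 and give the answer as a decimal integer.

0x140C = 01010000001100
→ shifted right by 2 → 00010100000011 = 1283
→ shifted left by 2 (mod 2^14) → 01010000001100 = 5132
→ shifted left by 3 (mod 2^14) → 10000001100000 = 8288
8658 = 10000111010010
→ XOR → 00000110110010 = 434
0x3AD2 = 11101011010010
→ AND → 00000010010010 = 146

146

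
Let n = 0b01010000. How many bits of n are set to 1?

2

n = 1010000
Count the 1s: 1 + 1 = 2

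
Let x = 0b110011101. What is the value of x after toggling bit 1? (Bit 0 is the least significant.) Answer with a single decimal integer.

415

x = 110011101
bit 1 is currently 0; toggle it via x ^ (1 << 1) = x ^ 2
→ 110011111 = 415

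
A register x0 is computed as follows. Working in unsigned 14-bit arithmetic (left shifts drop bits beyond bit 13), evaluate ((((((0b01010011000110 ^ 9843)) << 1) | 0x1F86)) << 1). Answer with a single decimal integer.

16348

0b01010011000110 = 01010011000110
9843 = 10011001110011
→ ^ → 11001010110101 = 12981
→ << 1 (mod 2^14) → 10010101101010 = 9578
0x1F86 = 01111110000110
→ | → 11111111101110 = 16366
→ << 1 (mod 2^14) → 11111111011100 = 16348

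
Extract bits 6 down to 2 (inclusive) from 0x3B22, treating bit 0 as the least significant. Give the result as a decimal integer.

v = 11101100100010
Shift right by 2: 111011001000
Mask low 5 bits: 01000 = 8

8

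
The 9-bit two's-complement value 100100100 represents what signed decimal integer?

-220

pattern = 100100100 (MSB is 1 ⇒ negative)
Invert: 011011011, add 1 → 011011100 = 220, so the value is -220.
(Equivalently: 292 - 2^9 = 292 - 512 = -220.)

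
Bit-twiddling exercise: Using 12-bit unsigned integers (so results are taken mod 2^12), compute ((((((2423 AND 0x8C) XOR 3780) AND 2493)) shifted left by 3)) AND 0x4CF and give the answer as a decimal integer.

1024

2423 = 100101110111
0x8C = 000010001100
→ AND → 000000000100 = 4
3780 = 111011000100
→ XOR → 111011000000 = 3776
2493 = 100110111101
→ AND → 100010000000 = 2176
→ shifted left by 3 (mod 2^12) → 010000000000 = 1024
0x4CF = 010011001111
→ AND → 010000000000 = 1024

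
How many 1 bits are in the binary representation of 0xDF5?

9

0xDF5 = 110111110101
Count the 1s: 1 + 1 + 1 + 1 + 1 + 1 + 1 + 1 + 1 = 9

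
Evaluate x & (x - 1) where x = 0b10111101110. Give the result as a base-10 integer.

1516

x = 10111101110 = 1518
x - 1 = 10111101101
AND   = 10111101100 = 1516
(x & (x - 1) clears the lowest set bit of x.)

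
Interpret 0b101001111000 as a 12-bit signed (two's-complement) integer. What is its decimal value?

pattern = 101001111000 (MSB is 1 ⇒ negative)
Invert: 010110000111, add 1 → 010110001000 = 1416, so the value is -1416.
(Equivalently: 2680 - 2^12 = 2680 - 4096 = -1416.)

-1416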